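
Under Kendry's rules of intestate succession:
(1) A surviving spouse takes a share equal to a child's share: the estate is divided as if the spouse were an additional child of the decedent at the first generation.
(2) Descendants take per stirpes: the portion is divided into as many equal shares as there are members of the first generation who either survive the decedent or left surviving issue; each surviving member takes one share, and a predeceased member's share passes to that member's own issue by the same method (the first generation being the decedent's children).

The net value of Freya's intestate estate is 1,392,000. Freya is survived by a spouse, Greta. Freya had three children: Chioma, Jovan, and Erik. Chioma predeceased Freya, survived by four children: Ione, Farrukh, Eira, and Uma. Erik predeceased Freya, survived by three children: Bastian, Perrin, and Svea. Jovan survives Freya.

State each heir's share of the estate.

Greta: 348,000; Ione: 87,000; Farrukh: 87,000; Eira: 87,000; Uma: 87,000; Jovan: 348,000; Bastian: 116,000; Perrin: 116,000; Svea: 116,000

The spouse counts as an additional share at the children's level, so there are 4 primary shares of 348,000. Greta takes one such share (348,000).
The children's combined portion (1,044,000) is divided into 3 shares of 348,000: Jovan takes 348,000; Chioma's 348,000 share passes to Chioma's issue; Erik's 348,000 share passes to Erik's issue.
Chioma's share (348,000) is divided into 4 shares of 87,000: Ione, Farrukh, Eira, and Uma each take 87,000.
Erik's share (348,000) is divided into 3 shares of 116,000: Bastian, Perrin, and Svea each take 116,000.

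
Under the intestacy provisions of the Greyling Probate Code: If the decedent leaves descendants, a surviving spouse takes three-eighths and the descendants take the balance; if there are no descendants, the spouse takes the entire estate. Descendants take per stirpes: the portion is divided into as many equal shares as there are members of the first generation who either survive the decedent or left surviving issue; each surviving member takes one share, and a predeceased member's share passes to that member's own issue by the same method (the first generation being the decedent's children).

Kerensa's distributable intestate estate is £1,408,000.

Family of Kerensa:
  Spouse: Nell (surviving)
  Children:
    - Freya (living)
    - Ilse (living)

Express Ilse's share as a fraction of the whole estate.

Nell takes three-eighths of £1,408,000 = £528,000. The remaining £880,000 passes to the descendants.
The descendants' portion (£880,000) is divided into 2 shares of £440,000: Freya and Ilse each take £440,000.

Ilse receives 5/16 of the estate.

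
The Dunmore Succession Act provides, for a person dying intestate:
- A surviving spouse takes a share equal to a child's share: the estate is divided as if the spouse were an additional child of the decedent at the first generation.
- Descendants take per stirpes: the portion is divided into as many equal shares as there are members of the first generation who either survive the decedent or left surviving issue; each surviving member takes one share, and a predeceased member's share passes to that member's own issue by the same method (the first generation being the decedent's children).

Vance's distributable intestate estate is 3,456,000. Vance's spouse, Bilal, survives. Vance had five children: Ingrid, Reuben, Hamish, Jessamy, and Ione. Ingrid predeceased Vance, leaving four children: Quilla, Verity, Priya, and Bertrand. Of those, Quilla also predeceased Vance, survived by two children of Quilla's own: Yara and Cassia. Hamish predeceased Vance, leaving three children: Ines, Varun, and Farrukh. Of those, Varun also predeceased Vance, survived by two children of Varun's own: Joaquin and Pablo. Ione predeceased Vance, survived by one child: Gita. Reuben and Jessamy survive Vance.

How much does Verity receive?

The spouse counts as an additional share at the children's level, so there are 6 primary shares of 576,000. Bilal takes one such share (576,000).
The children's combined portion (2,880,000) is divided into 5 shares of 576,000: Reuben and Jessamy each take 576,000; Ingrid's 576,000 share passes to Ingrid's issue; Hamish's 576,000 share passes to Hamish's issue; Ione's 576,000 share passes to Ione's issue.
Ingrid's share (576,000) is divided into 4 shares of 144,000: Verity, Priya, and Bertrand each take 144,000; Quilla's 144,000 share passes to Quilla's issue.
Quilla's share (144,000) is divided into 2 shares of 72,000: Yara and Cassia each take 72,000.
Hamish's share (576,000) is divided into 3 shares of 192,000: Ines and Farrukh each take 192,000; Varun's 192,000 share passes to Varun's issue.
Varun's share (192,000) is divided into 2 shares of 96,000: Joaquin and Pablo each take 96,000.
Ione's share (576,000) passes entirely to Gita.

Verity receives 144,000.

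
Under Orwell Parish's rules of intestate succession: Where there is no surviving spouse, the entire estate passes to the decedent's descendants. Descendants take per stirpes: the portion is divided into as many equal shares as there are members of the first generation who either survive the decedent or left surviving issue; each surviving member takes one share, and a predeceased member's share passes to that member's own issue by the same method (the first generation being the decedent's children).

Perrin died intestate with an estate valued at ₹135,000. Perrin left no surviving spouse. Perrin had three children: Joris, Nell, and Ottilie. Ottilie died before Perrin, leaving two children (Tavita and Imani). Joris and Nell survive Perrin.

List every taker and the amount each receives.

The entire ₹135,000 passes to the descendants.
That amount (₹135,000) is divided into 3 shares of ₹45,000: Joris and Nell each take ₹45,000; Ottilie's ₹45,000 share passes to Ottilie's issue.
Ottilie's share (₹45,000) is divided into 2 shares of ₹22,500: Tavita and Imani each take ₹22,500.

Joris: ₹45,000; Nell: ₹45,000; Tavita: ₹22,500; Imani: ₹22,500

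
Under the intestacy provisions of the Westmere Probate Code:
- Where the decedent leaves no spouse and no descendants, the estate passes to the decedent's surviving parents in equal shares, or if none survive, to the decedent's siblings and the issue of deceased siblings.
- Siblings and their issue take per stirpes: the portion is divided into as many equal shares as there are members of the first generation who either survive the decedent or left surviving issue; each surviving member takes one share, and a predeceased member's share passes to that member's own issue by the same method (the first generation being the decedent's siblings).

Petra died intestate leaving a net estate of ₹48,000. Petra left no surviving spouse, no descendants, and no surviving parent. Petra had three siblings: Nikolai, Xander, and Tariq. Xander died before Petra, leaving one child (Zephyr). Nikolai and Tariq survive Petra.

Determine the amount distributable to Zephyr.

Zephyr receives ₹16,000.

The entire ₹48,000 passes to the siblings and their issue.
That amount (₹48,000) is divided into 3 shares of ₹16,000: Nikolai and Tariq each take ₹16,000; Xander's ₹16,000 share passes to Xander's issue.
Xander's share (₹16,000) passes entirely to Zephyr.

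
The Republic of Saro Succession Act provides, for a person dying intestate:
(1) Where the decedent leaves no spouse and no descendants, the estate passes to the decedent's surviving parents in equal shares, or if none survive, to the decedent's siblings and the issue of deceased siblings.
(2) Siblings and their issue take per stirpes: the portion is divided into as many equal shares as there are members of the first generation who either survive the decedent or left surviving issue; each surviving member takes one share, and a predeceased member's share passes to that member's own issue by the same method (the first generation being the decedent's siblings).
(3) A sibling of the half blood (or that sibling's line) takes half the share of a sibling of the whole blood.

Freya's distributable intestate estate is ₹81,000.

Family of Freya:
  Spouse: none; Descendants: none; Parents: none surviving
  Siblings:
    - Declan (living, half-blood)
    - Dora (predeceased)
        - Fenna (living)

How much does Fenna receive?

The entire ₹81,000 passes to the siblings and their issue.
Counting each half-blood sibling's line as half a unit, there are 3/2 units in ₹81,000, so one unit is ₹54,000. Whole-blood lines (Dora) take ₹54,000 each; half-blood lines (Declan) take ₹27,000 each.
Dora's share (₹54,000) passes entirely to Fenna.

Fenna receives ₹54,000.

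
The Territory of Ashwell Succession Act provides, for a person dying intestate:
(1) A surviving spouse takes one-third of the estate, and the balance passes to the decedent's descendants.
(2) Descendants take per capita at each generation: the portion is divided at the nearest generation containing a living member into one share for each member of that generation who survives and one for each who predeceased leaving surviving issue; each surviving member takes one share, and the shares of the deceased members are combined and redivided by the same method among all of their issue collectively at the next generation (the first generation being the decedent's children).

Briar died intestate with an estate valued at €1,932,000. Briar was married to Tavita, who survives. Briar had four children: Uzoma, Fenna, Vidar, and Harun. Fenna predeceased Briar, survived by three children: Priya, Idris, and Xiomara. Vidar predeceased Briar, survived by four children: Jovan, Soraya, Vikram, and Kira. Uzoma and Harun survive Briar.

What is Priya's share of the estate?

Tavita takes one-third of €1,932,000 = €644,000. The remaining €1,288,000 passes to the descendants.
The descendants' portion (€1,288,000) is divided at the children's generation into 4 shares of €322,000. Uzoma and Harun each take €322,000. The 2 shares of the deceased (Fenna and Vidar) are combined into a pool of €644,000.
That pool (€644,000) is divided at the grandchildren's generation equally among Priya, Idris, Xiomara, Jovan, Soraya, Vikram, and Kira: €92,000 each.

Priya receives €92,000.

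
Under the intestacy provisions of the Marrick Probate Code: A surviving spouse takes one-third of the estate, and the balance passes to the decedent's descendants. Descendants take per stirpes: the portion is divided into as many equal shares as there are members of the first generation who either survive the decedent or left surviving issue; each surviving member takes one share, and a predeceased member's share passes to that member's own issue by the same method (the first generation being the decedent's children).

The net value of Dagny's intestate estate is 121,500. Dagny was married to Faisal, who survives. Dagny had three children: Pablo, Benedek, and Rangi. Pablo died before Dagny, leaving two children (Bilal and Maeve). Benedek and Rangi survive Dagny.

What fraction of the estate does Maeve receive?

Faisal takes one-third of 121,500 = 40,500. The remaining 81,000 passes to the descendants.
The descendants' portion (81,000) is divided into 3 shares of 27,000: Benedek and Rangi each take 27,000; Pablo's 27,000 share passes to Pablo's issue.
Pablo's share (27,000) is divided into 2 shares of 13,500: Bilal and Maeve each take 13,500.

Maeve receives 1/9 of the estate.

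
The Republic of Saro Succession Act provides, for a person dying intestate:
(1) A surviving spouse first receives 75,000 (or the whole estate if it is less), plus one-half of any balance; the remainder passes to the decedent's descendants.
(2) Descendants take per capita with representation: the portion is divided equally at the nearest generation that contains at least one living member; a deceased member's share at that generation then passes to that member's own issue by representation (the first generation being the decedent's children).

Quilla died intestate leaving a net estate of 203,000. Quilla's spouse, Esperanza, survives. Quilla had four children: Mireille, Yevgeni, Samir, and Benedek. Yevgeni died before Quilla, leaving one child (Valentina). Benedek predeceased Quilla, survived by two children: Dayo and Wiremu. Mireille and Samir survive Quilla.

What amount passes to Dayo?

Dayo receives 8,000.

Esperanza first takes 75,000, leaving a balance of 128,000. Esperanza then takes one-half of the balance (64,000), for a total of 139,000. The remaining 64,000 passes to the descendants.
The descendants' portion (64,000) is divided into 4 shares of 16,000: Mireille and Samir each take 16,000; Yevgeni's 16,000 share passes to Yevgeni's issue; Benedek's 16,000 share passes to Benedek's issue.
Yevgeni's share (16,000) passes entirely to Valentina.
Benedek's share (16,000) is divided into 2 shares of 8,000: Dayo and Wiremu each take 8,000.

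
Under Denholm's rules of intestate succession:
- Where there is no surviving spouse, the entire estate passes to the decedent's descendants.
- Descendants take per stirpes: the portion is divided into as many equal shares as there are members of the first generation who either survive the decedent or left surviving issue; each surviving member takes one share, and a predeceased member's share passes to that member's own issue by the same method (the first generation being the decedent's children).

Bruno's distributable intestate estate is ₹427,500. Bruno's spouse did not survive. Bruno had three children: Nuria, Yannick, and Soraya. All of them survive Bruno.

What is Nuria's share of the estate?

Nuria receives ₹142,500.

The entire ₹427,500 passes to the descendants.
That amount (₹427,500) is divided into 3 shares of ₹142,500: Nuria, Yannick, and Soraya each take ₹142,500.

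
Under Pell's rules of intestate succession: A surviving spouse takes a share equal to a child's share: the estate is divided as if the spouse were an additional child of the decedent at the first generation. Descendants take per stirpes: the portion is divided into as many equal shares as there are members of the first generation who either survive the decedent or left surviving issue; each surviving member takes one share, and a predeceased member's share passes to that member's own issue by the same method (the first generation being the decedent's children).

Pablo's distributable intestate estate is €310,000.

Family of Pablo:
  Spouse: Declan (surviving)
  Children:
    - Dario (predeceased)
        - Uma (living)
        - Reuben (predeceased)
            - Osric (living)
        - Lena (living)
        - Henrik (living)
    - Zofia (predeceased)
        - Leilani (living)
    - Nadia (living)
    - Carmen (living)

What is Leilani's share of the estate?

The spouse counts as an additional share at the children's level, so there are 5 primary shares of €62,000. Declan takes one such share (€62,000).
The children's combined portion (€248,000) is divided into 4 shares of €62,000: Nadia and Carmen each take €62,000; Dario's €62,000 share passes to Dario's issue; Zofia's €62,000 share passes to Zofia's issue.
Dario's share (€62,000) is divided into 4 shares of €15,500: Uma, Lena, and Henrik each take €15,500; Reuben's €15,500 share passes to Reuben's issue.
Reuben's share (€15,500) passes entirely to Osric.
Zofia's share (€62,000) passes entirely to Leilani.

Leilani receives €62,000.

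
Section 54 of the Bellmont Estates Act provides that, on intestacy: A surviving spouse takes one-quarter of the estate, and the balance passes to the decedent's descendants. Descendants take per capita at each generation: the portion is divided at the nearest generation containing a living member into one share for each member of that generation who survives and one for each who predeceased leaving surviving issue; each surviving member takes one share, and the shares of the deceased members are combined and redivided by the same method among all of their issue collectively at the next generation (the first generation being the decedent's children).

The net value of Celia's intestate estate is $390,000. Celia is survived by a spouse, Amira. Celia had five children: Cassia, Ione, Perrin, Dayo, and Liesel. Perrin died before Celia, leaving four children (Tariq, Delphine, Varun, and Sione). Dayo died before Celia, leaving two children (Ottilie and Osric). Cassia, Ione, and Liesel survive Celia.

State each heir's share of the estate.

Amira takes one-quarter of $390,000 = $97,500. The remaining $292,500 passes to the descendants.
The descendants' portion ($292,500) is divided at the children's generation into 5 shares of $58,500. Cassia, Ione, and Liesel each take $58,500. The 2 shares of the deceased (Perrin and Dayo) are combined into a pool of $117,000.
That pool ($117,000) is divided at the grandchildren's generation equally among Tariq, Delphine, Varun, Sione, Ottilie, and Osric: $19,500 each.

Amira: $97,500; Cassia: $58,500; Ione: $58,500; Tariq: $19,500; Delphine: $19,500; Varun: $19,500; Sione: $19,500; Ottilie: $19,500; Osric: $19,500; Liesel: $58,500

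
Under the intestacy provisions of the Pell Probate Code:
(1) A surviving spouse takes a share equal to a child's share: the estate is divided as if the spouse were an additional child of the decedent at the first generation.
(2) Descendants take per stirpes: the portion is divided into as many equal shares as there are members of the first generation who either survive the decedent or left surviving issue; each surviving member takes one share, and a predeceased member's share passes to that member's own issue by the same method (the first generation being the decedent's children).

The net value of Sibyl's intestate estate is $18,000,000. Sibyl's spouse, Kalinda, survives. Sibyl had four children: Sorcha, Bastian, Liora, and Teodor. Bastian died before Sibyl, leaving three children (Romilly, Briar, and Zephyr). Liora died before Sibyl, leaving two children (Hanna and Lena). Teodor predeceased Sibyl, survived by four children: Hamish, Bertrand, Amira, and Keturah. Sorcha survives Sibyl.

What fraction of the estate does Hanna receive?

Hanna receives 1/10 of the estate.

The spouse counts as an additional share at the children's level, so there are 5 primary shares of $3,600,000. Kalinda takes one such share ($3,600,000).
The children's combined portion ($14,400,000) is divided into 4 shares of $3,600,000: Sorcha takes $3,600,000; Bastian's $3,600,000 share passes to Bastian's issue; Liora's $3,600,000 share passes to Liora's issue; Teodor's $3,600,000 share passes to Teodor's issue.
Bastian's share ($3,600,000) is divided into 3 shares of $1,200,000: Romilly, Briar, and Zephyr each take $1,200,000.
Liora's share ($3,600,000) is divided into 2 shares of $1,800,000: Hanna and Lena each take $1,800,000.
Teodor's share ($3,600,000) is divided into 4 shares of $900,000: Hamish, Bertrand, Amira, and Keturah each take $900,000.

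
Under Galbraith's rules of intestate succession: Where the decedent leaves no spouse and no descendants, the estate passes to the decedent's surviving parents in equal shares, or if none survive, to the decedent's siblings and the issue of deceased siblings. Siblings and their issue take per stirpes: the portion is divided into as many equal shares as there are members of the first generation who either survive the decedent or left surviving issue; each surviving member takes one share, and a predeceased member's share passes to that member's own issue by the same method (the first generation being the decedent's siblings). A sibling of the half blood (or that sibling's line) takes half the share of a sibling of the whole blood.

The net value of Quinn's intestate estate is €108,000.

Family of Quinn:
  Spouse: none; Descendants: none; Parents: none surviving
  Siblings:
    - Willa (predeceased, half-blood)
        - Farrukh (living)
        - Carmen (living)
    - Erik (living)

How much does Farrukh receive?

The entire €108,000 passes to the siblings and their issue.
Counting each half-blood sibling's line as half a unit, there are 3/2 units in €108,000, so one unit is €72,000. Whole-blood lines (Erik) take €72,000 each; half-blood lines (Willa) take €36,000 each.
Willa's share (€36,000) is divided into 2 shares of €18,000: Farrukh and Carmen each take €18,000.

Farrukh receives €18,000.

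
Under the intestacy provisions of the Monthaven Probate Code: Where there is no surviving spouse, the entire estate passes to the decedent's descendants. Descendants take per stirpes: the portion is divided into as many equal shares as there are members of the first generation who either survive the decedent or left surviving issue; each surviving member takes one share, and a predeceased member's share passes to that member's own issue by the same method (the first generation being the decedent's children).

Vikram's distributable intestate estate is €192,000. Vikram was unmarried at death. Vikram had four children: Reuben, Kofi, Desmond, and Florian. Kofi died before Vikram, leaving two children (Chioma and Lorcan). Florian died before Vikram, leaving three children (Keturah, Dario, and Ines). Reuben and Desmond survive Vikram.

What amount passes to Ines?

Ines receives €16,000.

The entire €192,000 passes to the descendants.
That amount (€192,000) is divided into 4 shares of €48,000: Reuben and Desmond each take €48,000; Kofi's €48,000 share passes to Kofi's issue; Florian's €48,000 share passes to Florian's issue.
Kofi's share (€48,000) is divided into 2 shares of €24,000: Chioma and Lorcan each take €24,000.
Florian's share (€48,000) is divided into 3 shares of €16,000: Keturah, Dario, and Ines each take €16,000.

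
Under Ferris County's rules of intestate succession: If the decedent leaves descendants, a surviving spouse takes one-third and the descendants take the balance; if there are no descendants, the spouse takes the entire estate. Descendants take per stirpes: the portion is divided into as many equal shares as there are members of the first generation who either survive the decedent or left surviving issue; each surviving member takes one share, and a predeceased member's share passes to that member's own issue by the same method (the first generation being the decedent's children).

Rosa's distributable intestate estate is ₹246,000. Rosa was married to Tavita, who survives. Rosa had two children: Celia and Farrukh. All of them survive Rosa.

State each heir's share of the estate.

Tavita takes one-third of ₹246,000 = ₹82,000. The remaining ₹164,000 passes to the descendants.
The descendants' portion (₹164,000) is divided into 2 shares of ₹82,000: Celia and Farrukh each take ₹82,000.

Tavita: ₹82,000; Celia: ₹82,000; Farrukh: ₹82,000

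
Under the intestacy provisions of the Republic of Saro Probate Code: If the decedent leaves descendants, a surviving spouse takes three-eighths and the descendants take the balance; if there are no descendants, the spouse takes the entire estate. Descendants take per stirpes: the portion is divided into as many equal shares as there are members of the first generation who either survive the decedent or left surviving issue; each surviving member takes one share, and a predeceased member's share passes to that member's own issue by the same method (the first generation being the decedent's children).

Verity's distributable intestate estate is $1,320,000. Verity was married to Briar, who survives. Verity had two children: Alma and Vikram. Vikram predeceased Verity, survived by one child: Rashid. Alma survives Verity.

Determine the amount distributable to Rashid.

Briar takes three-eighths of $1,320,000 = $495,000. The remaining $825,000 passes to the descendants.
The descendants' portion ($825,000) is divided into 2 shares of $412,500: Alma takes $412,500; Vikram's $412,500 share passes to Vikram's issue.
Vikram's share ($412,500) passes entirely to Rashid.

Rashid receives $412,500.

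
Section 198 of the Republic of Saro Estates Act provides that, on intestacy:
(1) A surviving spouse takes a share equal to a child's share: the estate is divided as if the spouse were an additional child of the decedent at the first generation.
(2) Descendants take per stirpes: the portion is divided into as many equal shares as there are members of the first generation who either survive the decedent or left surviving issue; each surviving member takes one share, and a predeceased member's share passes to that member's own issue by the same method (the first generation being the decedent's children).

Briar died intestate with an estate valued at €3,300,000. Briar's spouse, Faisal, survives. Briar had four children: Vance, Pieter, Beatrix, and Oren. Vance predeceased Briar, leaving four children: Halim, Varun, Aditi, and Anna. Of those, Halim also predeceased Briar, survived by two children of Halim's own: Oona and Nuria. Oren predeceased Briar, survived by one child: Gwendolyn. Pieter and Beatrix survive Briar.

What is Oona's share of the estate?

The spouse counts as an additional share at the children's level, so there are 5 primary shares of €660,000. Faisal takes one such share (€660,000).
The children's combined portion (€2,640,000) is divided into 4 shares of €660,000: Pieter and Beatrix each take €660,000; Vance's €660,000 share passes to Vance's issue; Oren's €660,000 share passes to Oren's issue.
Vance's share (€660,000) is divided into 4 shares of €165,000: Varun, Aditi, and Anna each take €165,000; Halim's €165,000 share passes to Halim's issue.
Halim's share (€165,000) is divided into 2 shares of €82,500: Oona and Nuria each take €82,500.
Oren's share (€660,000) passes entirely to Gwendolyn.

Oona receives €82,500.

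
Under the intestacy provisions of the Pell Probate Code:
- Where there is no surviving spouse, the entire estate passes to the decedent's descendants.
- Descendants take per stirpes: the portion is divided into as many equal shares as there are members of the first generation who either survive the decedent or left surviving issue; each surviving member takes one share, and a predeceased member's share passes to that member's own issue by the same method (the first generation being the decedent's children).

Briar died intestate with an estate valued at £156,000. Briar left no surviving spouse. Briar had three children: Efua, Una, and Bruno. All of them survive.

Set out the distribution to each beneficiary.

Efua: £52,000; Una: £52,000; Bruno: £52,000

The entire £156,000 passes to the descendants.
That amount (£156,000) is divided into 3 shares of £52,000: Efua, Una, and Bruno each take £52,000.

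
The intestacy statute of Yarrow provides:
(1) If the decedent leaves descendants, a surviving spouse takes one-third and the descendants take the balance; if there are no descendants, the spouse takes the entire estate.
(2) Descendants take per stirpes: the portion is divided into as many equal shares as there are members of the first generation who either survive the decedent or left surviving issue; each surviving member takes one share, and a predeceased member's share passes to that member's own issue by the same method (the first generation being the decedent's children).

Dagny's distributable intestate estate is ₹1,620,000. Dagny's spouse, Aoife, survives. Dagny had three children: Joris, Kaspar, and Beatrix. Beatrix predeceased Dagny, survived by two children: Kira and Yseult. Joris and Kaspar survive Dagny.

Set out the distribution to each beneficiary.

Aoife: ₹540,000; Joris: ₹360,000; Kaspar: ₹360,000; Kira: ₹180,000; Yseult: ₹180,000

Aoife takes one-third of ₹1,620,000 = ₹540,000. The remaining ₹1,080,000 passes to the descendants.
The descendants' portion (₹1,080,000) is divided into 3 shares of ₹360,000: Joris and Kaspar each take ₹360,000; Beatrix's ₹360,000 share passes to Beatrix's issue.
Beatrix's share (₹360,000) is divided into 2 shares of ₹180,000: Kira and Yseult each take ₹180,000.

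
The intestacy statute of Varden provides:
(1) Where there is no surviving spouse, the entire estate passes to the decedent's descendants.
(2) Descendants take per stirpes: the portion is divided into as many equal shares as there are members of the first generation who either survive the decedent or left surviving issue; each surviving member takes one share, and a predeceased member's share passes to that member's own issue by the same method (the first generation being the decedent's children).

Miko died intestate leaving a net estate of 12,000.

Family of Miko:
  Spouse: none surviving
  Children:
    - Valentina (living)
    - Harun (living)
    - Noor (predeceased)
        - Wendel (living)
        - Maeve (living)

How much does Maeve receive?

The entire 12,000 passes to the descendants.
That amount (12,000) is divided into 3 shares of 4,000: Valentina and Harun each take 4,000; Noor's 4,000 share passes to Noor's issue.
Noor's share (4,000) is divided into 2 shares of 2,000: Wendel and Maeve each take 2,000.

Maeve receives 2,000.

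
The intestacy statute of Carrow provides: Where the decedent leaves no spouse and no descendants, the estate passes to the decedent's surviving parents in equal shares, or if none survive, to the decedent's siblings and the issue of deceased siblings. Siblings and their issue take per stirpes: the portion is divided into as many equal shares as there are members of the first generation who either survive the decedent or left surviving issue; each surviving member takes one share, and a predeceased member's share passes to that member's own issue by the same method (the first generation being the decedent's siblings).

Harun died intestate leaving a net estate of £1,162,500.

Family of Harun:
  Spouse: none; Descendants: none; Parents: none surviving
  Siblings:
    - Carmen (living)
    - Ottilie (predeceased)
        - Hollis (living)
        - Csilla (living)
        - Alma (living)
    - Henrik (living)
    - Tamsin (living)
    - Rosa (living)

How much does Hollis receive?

Hollis receives £77,500.

The entire £1,162,500 passes to the siblings and their issue.
That amount (£1,162,500) is divided into 5 shares of £232,500: Carmen, Henrik, Tamsin, and Rosa each take £232,500; Ottilie's £232,500 share passes to Ottilie's issue.
Ottilie's share (£232,500) is divided into 3 shares of £77,500: Hollis, Csilla, and Alma each take £77,500.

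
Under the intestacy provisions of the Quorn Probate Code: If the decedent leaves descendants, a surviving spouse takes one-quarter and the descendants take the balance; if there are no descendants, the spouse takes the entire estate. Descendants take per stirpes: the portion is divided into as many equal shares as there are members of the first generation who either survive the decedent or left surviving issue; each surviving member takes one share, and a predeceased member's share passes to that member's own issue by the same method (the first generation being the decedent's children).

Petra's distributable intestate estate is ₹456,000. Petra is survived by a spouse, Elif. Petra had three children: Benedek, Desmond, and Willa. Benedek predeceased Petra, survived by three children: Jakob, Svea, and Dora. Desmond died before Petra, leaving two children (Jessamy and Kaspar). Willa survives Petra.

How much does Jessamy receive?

Elif takes one-quarter of ₹456,000 = ₹114,000. The remaining ₹342,000 passes to the descendants.
The descendants' portion (₹342,000) is divided into 3 shares of ₹114,000: Willa takes ₹114,000; Benedek's ₹114,000 share passes to Benedek's issue; Desmond's ₹114,000 share passes to Desmond's issue.
Benedek's share (₹114,000) is divided into 3 shares of ₹38,000: Jakob, Svea, and Dora each take ₹38,000.
Desmond's share (₹114,000) is divided into 2 shares of ₹57,000: Jessamy and Kaspar each take ₹57,000.

Jessamy receives ₹57,000.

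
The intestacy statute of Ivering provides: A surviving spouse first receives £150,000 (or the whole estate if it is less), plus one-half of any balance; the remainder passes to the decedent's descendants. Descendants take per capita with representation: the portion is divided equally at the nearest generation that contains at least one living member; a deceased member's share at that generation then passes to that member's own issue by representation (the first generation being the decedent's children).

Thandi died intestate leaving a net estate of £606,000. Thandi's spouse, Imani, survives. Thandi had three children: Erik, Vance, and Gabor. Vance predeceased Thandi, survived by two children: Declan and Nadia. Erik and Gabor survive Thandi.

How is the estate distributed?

Imani first takes £150,000, leaving a balance of £456,000. Imani then takes one-half of the balance (£228,000), for a total of £378,000. The remaining £228,000 passes to the descendants.
The descendants' portion (£228,000) is divided into 3 shares of £76,000: Erik and Gabor each take £76,000; Vance's £76,000 share passes to Vance's issue.
Vance's share (£76,000) is divided into 2 shares of £38,000: Declan and Nadia each take £38,000.

Imani: £378,000; Erik: £76,000; Declan: £38,000; Nadia: £38,000; Gabor: £76,000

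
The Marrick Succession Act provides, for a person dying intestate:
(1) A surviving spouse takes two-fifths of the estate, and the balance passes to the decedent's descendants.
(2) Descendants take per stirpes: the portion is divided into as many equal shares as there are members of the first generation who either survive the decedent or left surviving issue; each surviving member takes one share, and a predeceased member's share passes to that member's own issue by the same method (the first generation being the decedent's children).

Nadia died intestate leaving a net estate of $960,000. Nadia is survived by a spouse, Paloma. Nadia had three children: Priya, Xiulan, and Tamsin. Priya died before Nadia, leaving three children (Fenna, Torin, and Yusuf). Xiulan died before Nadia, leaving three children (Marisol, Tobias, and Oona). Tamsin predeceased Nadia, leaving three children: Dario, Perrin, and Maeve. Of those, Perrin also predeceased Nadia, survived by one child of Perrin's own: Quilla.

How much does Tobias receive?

Tobias receives $64,000.

Paloma takes two-fifths of $960,000 = $384,000. The remaining $576,000 passes to the descendants.
The descendants' portion ($576,000) is divided into 3 shares of $192,000: Priya's $192,000 share passes to Priya's issue; Xiulan's $192,000 share passes to Xiulan's issue; Tamsin's $192,000 share passes to Tamsin's issue.
Priya's share ($192,000) is divided into 3 shares of $64,000: Fenna, Torin, and Yusuf each take $64,000.
Xiulan's share ($192,000) is divided into 3 shares of $64,000: Marisol, Tobias, and Oona each take $64,000.
Tamsin's share ($192,000) is divided into 3 shares of $64,000: Dario and Maeve each take $64,000; Perrin's $64,000 share passes to Perrin's issue.
Perrin's share ($64,000) passes entirely to Quilla.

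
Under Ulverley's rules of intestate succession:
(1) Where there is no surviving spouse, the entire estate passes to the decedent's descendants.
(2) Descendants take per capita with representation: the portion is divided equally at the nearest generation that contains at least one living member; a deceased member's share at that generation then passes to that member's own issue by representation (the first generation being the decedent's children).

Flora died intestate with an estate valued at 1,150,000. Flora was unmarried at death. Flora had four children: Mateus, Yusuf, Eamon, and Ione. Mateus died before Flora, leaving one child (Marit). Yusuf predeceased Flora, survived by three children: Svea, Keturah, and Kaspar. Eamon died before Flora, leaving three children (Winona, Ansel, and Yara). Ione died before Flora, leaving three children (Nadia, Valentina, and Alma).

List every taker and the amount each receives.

The entire 1,150,000 passes to the descendants.
No child survives, so the initial division is made at the grandchildren's generation.
That amount (1,150,000) is divided into 10 shares of 115,000: Marit, Svea, Keturah, Kaspar, Winona, Ansel, Yara, Nadia, Valentina, and Alma each take 115,000.

Marit: 115,000; Svea: 115,000; Keturah: 115,000; Kaspar: 115,000; Winona: 115,000; Ansel: 115,000; Yara: 115,000; Nadia: 115,000; Valentina: 115,000; Alma: 115,000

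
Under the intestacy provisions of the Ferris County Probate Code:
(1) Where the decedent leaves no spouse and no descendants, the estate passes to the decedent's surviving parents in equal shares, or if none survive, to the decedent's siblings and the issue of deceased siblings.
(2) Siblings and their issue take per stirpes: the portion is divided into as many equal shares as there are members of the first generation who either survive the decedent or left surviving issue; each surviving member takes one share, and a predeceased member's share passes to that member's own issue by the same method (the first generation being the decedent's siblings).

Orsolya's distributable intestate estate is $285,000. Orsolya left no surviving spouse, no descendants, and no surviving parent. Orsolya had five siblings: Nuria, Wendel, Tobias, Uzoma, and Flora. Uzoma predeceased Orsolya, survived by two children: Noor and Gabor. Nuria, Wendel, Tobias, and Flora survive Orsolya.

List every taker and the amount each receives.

The entire $285,000 passes to the siblings and their issue.
That amount ($285,000) is divided into 5 shares of $57,000: Nuria, Wendel, Tobias, and Flora each take $57,000; Uzoma's $57,000 share passes to Uzoma's issue.
Uzoma's share ($57,000) is divided into 2 shares of $28,500: Noor and Gabor each take $28,500.

Nuria: $57,000; Wendel: $57,000; Tobias: $57,000; Noor: $28,500; Gabor: $28,500; Flora: $57,000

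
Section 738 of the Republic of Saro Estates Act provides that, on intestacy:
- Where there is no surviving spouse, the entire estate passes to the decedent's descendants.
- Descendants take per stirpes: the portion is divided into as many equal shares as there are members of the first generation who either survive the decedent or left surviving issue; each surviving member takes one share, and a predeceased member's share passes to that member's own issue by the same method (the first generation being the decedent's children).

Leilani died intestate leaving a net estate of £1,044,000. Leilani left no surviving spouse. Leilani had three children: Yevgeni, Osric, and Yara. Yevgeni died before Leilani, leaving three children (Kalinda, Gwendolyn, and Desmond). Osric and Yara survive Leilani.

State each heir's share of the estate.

The entire £1,044,000 passes to the descendants.
That amount (£1,044,000) is divided into 3 shares of £348,000: Osric and Yara each take £348,000; Yevgeni's £348,000 share passes to Yevgeni's issue.
Yevgeni's share (£348,000) is divided into 3 shares of £116,000: Kalinda, Gwendolyn, and Desmond each take £116,000.

Kalinda: £116,000; Gwendolyn: £116,000; Desmond: £116,000; Osric: £348,000; Yara: £348,000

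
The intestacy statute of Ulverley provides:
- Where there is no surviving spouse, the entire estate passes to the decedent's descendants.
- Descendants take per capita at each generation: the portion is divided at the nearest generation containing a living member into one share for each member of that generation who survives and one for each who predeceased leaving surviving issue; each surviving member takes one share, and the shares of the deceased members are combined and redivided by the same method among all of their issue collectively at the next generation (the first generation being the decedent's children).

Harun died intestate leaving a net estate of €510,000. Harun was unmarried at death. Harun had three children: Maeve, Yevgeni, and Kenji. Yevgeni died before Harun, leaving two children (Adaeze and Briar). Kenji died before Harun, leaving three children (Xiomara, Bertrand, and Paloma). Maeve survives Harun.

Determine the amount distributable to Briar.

The entire €510,000 passes to the descendants.
That amount (€510,000) is divided at the children's generation into 3 shares of €170,000. Maeve takes €170,000. The 2 shares of the deceased (Yevgeni and Kenji) are combined into a pool of €340,000.
That pool (€340,000) is divided at the grandchildren's generation equally among Adaeze, Briar, Xiomara, Bertrand, and Paloma: €68,000 each.

Briar receives €68,000.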